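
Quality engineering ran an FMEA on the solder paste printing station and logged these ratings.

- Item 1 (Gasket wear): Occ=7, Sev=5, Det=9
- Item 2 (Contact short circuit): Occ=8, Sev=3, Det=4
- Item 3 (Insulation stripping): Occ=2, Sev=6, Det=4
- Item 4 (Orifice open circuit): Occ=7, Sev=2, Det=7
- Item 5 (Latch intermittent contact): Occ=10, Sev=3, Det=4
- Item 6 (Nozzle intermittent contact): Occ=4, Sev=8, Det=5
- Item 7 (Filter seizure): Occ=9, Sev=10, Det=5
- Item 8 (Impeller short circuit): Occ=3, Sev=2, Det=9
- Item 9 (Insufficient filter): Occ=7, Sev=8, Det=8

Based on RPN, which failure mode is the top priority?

Item 7

RPN = Severity × Occurrence × Detection:
  Item 1: 5 × 7 × 9 = 315
  Item 2: 3 × 8 × 4 = 96
  Item 3: 6 × 2 × 4 = 48
  Item 4: 2 × 7 × 7 = 98
  Item 5: 3 × 10 × 4 = 120
  Item 6: 8 × 4 × 5 = 160
  Item 7: 10 × 9 × 5 = 450
  Item 8: 2 × 3 × 9 = 54
  Item 9: 8 × 7 × 8 = 448
Highest RPN is 450 → Item 7.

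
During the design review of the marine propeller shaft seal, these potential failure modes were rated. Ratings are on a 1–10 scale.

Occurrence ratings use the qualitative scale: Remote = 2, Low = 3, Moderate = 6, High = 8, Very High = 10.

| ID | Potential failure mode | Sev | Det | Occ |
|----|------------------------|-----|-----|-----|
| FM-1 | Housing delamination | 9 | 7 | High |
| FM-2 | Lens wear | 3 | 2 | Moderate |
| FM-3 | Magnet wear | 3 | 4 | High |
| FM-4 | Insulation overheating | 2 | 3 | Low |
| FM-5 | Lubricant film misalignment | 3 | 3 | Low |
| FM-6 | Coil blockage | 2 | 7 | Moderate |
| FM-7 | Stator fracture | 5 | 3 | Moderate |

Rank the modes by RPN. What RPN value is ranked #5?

36

RPN = Severity × Occurrence × Detection:
  FM-1: 9 × 8 × 7 = 504
  FM-2: 3 × 6 × 2 = 36
  FM-3: 3 × 8 × 4 = 96
  FM-4: 2 × 3 × 3 = 18
  FM-5: 3 × 3 × 3 = 27
  FM-6: 2 × 6 × 7 = 84
  FM-7: 5 × 6 × 3 = 90
Sorted descending: 504, 96, 90, 84, 36, 27, 18.
The fifth-highest RPN is 36 (FM-2).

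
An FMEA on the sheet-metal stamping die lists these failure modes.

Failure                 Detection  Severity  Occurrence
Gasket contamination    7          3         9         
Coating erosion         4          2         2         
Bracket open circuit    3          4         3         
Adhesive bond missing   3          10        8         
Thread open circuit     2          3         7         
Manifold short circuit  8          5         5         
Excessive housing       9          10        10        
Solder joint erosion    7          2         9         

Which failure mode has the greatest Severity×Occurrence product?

Excessive housing

Criticality = Severity × Occurrence:
  Gasket contamination: 3 × 9 = 27
  Coating erosion: 2 × 2 = 4
  Bracket open circuit: 4 × 3 = 12
  Adhesive bond missing: 10 × 8 = 80
  Thread open circuit: 3 × 7 = 21
  Manifold short circuit: 5 × 5 = 25
  Excessive housing: 10 × 10 = 100
  Solder joint erosion: 2 × 9 = 18
Highest criticality is 100 → Excessive housing.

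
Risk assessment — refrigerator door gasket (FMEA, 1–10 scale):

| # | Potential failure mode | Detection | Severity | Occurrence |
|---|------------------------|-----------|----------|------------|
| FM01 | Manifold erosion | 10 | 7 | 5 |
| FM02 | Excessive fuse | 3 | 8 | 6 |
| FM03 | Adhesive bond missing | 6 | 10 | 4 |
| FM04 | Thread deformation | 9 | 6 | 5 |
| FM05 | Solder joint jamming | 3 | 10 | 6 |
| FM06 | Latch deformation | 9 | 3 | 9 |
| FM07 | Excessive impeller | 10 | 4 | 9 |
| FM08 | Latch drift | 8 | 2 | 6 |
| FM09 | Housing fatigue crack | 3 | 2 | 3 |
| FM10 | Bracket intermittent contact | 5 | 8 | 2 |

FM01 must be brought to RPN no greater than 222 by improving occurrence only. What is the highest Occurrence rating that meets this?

3

FM01: S=7, O=5, D=10 → current RPN = 350.
Fixed product = 70. Need 70 × O ≤ 222, so O ≤ 222/70 = 3.17.
Maximum integer Occurrence rating = 3 (gives RPN 210; O=4 would give 280 > 222).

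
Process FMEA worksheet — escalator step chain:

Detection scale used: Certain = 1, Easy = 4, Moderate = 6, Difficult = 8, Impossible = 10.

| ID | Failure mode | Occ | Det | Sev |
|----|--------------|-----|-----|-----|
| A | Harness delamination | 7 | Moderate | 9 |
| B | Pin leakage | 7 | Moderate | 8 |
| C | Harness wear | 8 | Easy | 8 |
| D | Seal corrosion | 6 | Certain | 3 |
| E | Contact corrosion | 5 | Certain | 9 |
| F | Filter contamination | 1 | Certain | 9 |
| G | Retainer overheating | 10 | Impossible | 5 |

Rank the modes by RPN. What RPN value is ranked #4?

RPN = Severity × Occurrence × Detection:
  A: 9 × 7 × 6 = 378
  B: 8 × 7 × 6 = 336
  C: 8 × 8 × 4 = 256
  D: 3 × 6 × 1 = 18
  E: 9 × 5 × 1 = 45
  F: 9 × 1 × 1 = 9
  G: 5 × 10 × 10 = 500
Sorted descending: 500, 378, 336, 256, 45, 18, 9.
The fourth-highest RPN is 256 (C).

256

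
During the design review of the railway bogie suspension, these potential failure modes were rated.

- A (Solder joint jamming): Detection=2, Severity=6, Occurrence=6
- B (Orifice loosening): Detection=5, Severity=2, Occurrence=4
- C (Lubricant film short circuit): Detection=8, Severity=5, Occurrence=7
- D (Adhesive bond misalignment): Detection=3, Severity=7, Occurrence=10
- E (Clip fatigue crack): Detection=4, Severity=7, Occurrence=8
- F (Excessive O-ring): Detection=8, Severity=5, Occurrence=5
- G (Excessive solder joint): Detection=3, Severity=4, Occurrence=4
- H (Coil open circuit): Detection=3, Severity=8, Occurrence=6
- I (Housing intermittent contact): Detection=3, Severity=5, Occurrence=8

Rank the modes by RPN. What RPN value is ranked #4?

RPN = Severity × Occurrence × Detection:
  A: 6 × 6 × 2 = 72
  B: 2 × 4 × 5 = 40
  C: 5 × 7 × 8 = 280
  D: 7 × 10 × 3 = 210
  E: 7 × 8 × 4 = 224
  F: 5 × 5 × 8 = 200
  G: 4 × 4 × 3 = 48
  H: 8 × 6 × 3 = 144
  I: 5 × 8 × 3 = 120
Sorted descending: 280, 224, 210, 200, 144, 120, 72, 48, 40.
The fourth-highest RPN is 200 (F).

200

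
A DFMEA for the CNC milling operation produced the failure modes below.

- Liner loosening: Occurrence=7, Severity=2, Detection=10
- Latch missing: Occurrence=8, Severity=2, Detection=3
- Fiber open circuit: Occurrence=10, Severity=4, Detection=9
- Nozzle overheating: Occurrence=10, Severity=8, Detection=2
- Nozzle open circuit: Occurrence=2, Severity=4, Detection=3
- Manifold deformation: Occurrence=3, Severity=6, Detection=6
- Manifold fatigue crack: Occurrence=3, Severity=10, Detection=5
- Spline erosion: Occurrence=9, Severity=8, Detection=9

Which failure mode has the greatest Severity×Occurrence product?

Criticality = Severity × Occurrence:
  Liner loosening: 2 × 7 = 14
  Latch missing: 2 × 8 = 16
  Fiber open circuit: 4 × 10 = 40
  Nozzle overheating: 8 × 10 = 80
  Nozzle open circuit: 4 × 2 = 8
  Manifold deformation: 6 × 3 = 18
  Manifold fatigue crack: 10 × 3 = 30
  Spline erosion: 8 × 9 = 72
Highest criticality is 80 → Nozzle overheating.

Nozzle overheating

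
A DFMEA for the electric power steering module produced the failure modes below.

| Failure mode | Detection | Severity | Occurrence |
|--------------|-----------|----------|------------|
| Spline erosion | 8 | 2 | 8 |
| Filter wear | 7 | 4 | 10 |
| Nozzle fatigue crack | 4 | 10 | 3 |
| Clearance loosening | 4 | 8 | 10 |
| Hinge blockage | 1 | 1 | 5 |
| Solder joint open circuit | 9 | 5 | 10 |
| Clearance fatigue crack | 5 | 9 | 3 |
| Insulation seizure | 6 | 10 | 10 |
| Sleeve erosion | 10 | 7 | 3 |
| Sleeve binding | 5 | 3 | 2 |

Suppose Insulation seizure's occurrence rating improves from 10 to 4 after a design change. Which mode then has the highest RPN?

RPN = Severity × Occurrence × Detection:
  Spline erosion: 2 × 8 × 8 = 128
  Filter wear: 4 × 10 × 7 = 280
  Nozzle fatigue crack: 10 × 3 × 4 = 120
  Clearance loosening: 8 × 10 × 4 = 320
  Hinge blockage: 1 × 5 × 1 = 5
  Solder joint open circuit: 5 × 10 × 9 = 450
  Clearance fatigue crack: 9 × 3 × 5 = 135
  Insulation seizure: 10 × 10 × 6 = 600
  Sleeve erosion: 7 × 3 × 10 = 210
  Sleeve binding: 3 × 2 × 5 = 30
After action: Insulation seizure → 10 × 4 × 6 = 240.
Revised RPNs: Solder joint open circuit=450, Clearance loosening=320, Filter wear=280, Insulation seizure=240, Sleeve erosion=210, Clearance fatigue crack=135, Spline erosion=128, Nozzle fatigue crack=120, Sleeve binding=30, Hinge blockage=5.
Highest is now Solder joint open circuit (450).

Solder joint open circuit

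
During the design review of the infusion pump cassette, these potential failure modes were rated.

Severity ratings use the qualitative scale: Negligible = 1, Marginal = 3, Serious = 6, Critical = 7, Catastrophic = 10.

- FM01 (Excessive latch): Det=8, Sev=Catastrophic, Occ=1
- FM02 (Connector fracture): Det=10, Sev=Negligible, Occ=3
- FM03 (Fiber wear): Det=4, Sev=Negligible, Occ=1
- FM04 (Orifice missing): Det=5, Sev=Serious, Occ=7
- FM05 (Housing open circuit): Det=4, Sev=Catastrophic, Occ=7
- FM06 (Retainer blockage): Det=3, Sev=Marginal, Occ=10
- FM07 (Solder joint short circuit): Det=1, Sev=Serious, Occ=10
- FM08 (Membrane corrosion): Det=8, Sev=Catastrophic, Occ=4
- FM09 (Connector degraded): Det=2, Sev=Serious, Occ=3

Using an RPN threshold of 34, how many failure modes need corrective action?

RPN = Severity × Occurrence × Detection:
  FM01: 10 × 1 × 8 = 80
  FM02: 1 × 3 × 10 = 30
  FM03: 1 × 1 × 4 = 4
  FM04: 6 × 7 × 5 = 210
  FM05: 10 × 7 × 4 = 280
  FM06: 3 × 10 × 3 = 90
  FM07: 6 × 10 × 1 = 60
  FM08: 10 × 4 × 8 = 320
  FM09: 6 × 3 × 2 = 36
Modes with RPN ≥ 34: FM01 (80), FM04 (210), FM05 (280), FM06 (90), FM07 (60), FM08 (320), FM09 (36) → 7.

7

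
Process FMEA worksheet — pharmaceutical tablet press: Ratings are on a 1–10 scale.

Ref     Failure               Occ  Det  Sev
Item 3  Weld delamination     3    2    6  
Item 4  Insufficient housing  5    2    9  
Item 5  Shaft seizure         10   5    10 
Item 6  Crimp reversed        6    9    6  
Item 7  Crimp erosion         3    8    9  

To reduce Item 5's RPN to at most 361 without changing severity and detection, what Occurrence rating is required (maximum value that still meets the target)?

7

Item 5: S=10, O=10, D=5 → current RPN = 500.
Fixed product = 50. Need 50 × O ≤ 361, so O ≤ 361/50 = 7.22.
Maximum integer Occurrence rating = 7 (gives RPN 350; O=8 would give 400 > 361).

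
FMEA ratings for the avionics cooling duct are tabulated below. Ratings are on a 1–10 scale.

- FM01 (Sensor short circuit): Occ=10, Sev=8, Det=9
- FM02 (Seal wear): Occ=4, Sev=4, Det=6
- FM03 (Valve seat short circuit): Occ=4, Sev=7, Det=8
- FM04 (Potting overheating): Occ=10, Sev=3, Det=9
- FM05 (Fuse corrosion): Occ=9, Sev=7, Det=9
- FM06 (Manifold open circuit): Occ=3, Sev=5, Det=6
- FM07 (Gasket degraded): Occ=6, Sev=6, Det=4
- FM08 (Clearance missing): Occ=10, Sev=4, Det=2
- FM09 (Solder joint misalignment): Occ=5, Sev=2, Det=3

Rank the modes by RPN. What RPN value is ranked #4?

224

RPN = Severity × Occurrence × Detection:
  FM01: 8 × 10 × 9 = 720
  FM02: 4 × 4 × 6 = 96
  FM03: 7 × 4 × 8 = 224
  FM04: 3 × 10 × 9 = 270
  FM05: 7 × 9 × 9 = 567
  FM06: 5 × 3 × 6 = 90
  FM07: 6 × 6 × 4 = 144
  FM08: 4 × 10 × 2 = 80
  FM09: 2 × 5 × 3 = 30
Sorted descending: 720, 567, 270, 224, 144, 96, 90, 80, 30.
The fourth-highest RPN is 224 (FM03).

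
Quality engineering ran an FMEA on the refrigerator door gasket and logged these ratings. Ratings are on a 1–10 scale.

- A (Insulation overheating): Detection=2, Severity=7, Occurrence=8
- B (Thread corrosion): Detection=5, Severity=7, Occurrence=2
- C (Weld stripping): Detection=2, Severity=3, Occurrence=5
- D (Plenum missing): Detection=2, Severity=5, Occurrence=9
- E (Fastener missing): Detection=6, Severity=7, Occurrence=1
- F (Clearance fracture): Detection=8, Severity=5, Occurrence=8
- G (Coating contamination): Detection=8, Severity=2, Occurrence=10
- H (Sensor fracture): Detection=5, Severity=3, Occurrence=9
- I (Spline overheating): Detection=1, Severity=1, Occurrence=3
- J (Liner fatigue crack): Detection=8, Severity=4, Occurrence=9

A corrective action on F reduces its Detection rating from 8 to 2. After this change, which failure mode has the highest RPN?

RPN = Severity × Occurrence × Detection:
  A: 7 × 8 × 2 = 112
  B: 7 × 2 × 5 = 70
  C: 3 × 5 × 2 = 30
  D: 5 × 9 × 2 = 90
  E: 7 × 1 × 6 = 42
  F: 5 × 8 × 8 = 320
  G: 2 × 10 × 8 = 160
  H: 3 × 9 × 5 = 135
  I: 1 × 3 × 1 = 3
  J: 4 × 9 × 8 = 288
After action: F → 5 × 8 × 2 = 80.
Revised RPNs: J=288, G=160, H=135, A=112, D=90, F=80, B=70, E=42, C=30, I=3.
Highest is now J (288).

J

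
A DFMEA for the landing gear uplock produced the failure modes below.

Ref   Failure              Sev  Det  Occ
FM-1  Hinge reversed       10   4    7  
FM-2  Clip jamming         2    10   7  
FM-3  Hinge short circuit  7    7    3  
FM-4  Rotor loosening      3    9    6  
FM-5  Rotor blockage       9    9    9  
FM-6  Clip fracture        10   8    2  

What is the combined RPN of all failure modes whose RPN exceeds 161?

1171

RPN = Severity × Occurrence × Detection:
  FM-1: 10 × 7 × 4 = 280
  FM-2: 2 × 7 × 10 = 140
  FM-3: 7 × 3 × 7 = 147
  FM-4: 3 × 6 × 9 = 162
  FM-5: 9 × 9 × 9 = 729
  FM-6: 10 × 2 × 8 = 160
RPN > 161: FM-1 (280), FM-4 (162), FM-5 (729).
Sum: 280 + 162 + 729 = 1171.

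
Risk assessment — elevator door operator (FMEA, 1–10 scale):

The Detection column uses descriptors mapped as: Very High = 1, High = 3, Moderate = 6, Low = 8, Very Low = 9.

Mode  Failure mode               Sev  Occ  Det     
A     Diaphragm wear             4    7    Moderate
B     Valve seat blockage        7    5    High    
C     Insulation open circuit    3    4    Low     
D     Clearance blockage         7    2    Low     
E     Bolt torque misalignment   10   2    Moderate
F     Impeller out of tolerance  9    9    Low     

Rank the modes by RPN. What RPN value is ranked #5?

RPN = Severity × Occurrence × Detection:
  A: 4 × 7 × 6 = 168
  B: 7 × 5 × 3 = 105
  C: 3 × 4 × 8 = 96
  D: 7 × 2 × 8 = 112
  E: 10 × 2 × 6 = 120
  F: 9 × 9 × 8 = 648
Sorted descending: 648, 168, 120, 112, 105, 96.
The fifth-highest RPN is 105 (B).

105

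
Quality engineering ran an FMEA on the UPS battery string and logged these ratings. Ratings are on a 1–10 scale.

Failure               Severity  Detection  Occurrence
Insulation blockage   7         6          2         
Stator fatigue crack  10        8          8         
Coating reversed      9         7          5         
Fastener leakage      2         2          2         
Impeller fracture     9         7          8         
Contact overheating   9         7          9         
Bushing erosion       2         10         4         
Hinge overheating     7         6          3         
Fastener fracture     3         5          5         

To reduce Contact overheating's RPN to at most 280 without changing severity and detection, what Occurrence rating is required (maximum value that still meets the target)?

4

Contact overheating: S=9, O=9, D=7 → current RPN = 567.
Fixed product = 63. Need 63 × O ≤ 280, so O ≤ 280/63 = 4.44.
Maximum integer Occurrence rating = 4 (gives RPN 252; O=5 would give 315 > 280).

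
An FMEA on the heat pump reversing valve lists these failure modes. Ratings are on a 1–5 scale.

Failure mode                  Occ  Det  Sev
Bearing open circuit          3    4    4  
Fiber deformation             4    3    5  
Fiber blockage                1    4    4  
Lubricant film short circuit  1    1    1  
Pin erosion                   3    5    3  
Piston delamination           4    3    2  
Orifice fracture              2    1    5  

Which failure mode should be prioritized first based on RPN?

Fiber deformation

RPN = Severity × Occurrence × Detection:
  Bearing open circuit: 4 × 3 × 4 = 48
  Fiber deformation: 5 × 4 × 3 = 60
  Fiber blockage: 4 × 1 × 4 = 16
  Lubricant film short circuit: 1 × 1 × 1 = 1
  Pin erosion: 3 × 3 × 5 = 45
  Piston delamination: 2 × 4 × 3 = 24
  Orifice fracture: 5 × 2 × 1 = 10
Highest RPN is 60 → Fiber deformation.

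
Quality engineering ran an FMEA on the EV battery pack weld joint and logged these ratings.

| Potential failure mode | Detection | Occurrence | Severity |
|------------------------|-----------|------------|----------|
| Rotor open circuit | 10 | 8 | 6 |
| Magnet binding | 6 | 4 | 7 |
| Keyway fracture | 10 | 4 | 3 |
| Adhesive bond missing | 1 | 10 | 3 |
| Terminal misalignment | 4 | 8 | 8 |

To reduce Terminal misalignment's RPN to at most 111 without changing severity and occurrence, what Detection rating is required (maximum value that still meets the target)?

Terminal misalignment: S=8, O=8, D=4 → current RPN = 256.
Fixed product = 64. Need 64 × D ≤ 111, so D ≤ 111/64 = 1.73.
Maximum integer Detection rating = 1 (gives RPN 64; D=2 would give 128 > 111).

1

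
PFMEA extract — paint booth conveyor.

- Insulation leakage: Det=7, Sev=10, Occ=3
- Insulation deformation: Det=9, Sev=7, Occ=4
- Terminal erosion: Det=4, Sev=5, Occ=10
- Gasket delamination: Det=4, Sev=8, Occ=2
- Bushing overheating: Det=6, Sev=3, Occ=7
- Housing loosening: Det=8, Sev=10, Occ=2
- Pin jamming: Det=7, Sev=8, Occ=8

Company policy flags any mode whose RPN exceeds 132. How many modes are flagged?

RPN = Severity × Occurrence × Detection:
  Insulation leakage: 10 × 3 × 7 = 210
  Insulation deformation: 7 × 4 × 9 = 252
  Terminal erosion: 5 × 10 × 4 = 200
  Gasket delamination: 8 × 2 × 4 = 64
  Bushing overheating: 3 × 7 × 6 = 126
  Housing loosening: 10 × 2 × 8 = 160
  Pin jamming: 8 × 8 × 7 = 448
Modes with RPN > 132: Insulation leakage (210), Insulation deformation (252), Terminal erosion (200), Housing loosening (160), Pin jamming (448) → 5.

5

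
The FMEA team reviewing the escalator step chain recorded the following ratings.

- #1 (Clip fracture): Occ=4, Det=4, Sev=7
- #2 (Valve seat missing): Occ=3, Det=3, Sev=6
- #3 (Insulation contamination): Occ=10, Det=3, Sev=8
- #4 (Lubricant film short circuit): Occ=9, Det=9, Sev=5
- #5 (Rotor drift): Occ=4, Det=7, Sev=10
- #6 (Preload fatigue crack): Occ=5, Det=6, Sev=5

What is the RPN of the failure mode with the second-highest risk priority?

RPN = Severity × Occurrence × Detection:
  #1: 7 × 4 × 4 = 112
  #2: 6 × 3 × 3 = 54
  #3: 8 × 10 × 3 = 240
  #4: 5 × 9 × 9 = 405
  #5: 10 × 4 × 7 = 280
  #6: 5 × 5 × 6 = 150
Sorted descending: 405, 280, 240, 150, 112, 54.
The second-highest RPN is 280 (#5).

280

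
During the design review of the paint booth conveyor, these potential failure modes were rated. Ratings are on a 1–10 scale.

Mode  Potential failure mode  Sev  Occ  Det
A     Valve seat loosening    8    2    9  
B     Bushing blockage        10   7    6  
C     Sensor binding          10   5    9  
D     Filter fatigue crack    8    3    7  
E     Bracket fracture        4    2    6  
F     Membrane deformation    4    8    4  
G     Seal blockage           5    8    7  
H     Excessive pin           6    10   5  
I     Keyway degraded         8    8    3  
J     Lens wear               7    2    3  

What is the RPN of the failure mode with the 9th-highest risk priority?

48

RPN = Severity × Occurrence × Detection:
  A: 8 × 2 × 9 = 144
  B: 10 × 7 × 6 = 420
  C: 10 × 5 × 9 = 450
  D: 8 × 3 × 7 = 168
  E: 4 × 2 × 6 = 48
  F: 4 × 8 × 4 = 128
  G: 5 × 8 × 7 = 280
  H: 6 × 10 × 5 = 300
  I: 8 × 8 × 3 = 192
  J: 7 × 2 × 3 = 42
Sorted descending: 450, 420, 300, 280, 192, 168, 144, 128, 48, 42.
The 9th-highest RPN is 48 (E).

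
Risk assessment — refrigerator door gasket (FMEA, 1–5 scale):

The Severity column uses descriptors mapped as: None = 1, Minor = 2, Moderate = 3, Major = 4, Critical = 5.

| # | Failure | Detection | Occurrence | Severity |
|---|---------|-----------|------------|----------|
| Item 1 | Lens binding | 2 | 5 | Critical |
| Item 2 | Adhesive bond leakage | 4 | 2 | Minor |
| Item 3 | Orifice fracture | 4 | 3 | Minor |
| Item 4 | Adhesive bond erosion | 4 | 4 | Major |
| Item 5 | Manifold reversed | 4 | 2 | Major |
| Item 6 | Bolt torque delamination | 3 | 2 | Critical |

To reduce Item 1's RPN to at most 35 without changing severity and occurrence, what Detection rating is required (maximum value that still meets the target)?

Item 1: S=5, O=5, D=2 → current RPN = 50.
Fixed product = 25. Need 25 × D ≤ 35, so D ≤ 35/25 = 1.40.
Maximum integer Detection rating = 1 (gives RPN 25; D=2 would give 50 > 35).

1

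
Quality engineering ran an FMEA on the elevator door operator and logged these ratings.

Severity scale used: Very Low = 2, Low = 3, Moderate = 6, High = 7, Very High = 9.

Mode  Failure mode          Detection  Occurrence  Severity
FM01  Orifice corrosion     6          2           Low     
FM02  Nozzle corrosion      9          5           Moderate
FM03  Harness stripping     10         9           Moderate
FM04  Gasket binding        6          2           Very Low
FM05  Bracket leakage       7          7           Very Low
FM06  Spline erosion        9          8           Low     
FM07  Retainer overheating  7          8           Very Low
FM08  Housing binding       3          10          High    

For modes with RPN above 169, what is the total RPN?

1236

RPN = Severity × Occurrence × Detection:
  FM01: 3 × 2 × 6 = 36
  FM02: 6 × 5 × 9 = 270
  FM03: 6 × 9 × 10 = 540
  FM04: 2 × 2 × 6 = 24
  FM05: 2 × 7 × 7 = 98
  FM06: 3 × 8 × 9 = 216
  FM07: 2 × 8 × 7 = 112
  FM08: 7 × 10 × 3 = 210
RPN > 169: FM02 (270), FM03 (540), FM06 (216), FM08 (210).
Sum: 270 + 540 + 216 + 210 = 1236.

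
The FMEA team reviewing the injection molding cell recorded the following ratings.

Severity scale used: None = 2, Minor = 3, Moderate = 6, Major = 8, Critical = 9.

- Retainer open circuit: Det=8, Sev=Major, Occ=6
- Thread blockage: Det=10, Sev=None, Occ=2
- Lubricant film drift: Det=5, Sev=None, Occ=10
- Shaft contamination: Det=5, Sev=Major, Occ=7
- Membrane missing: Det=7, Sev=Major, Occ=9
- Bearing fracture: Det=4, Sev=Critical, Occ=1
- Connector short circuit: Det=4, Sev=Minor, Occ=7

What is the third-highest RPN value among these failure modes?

RPN = Severity × Occurrence × Detection:
  Retainer open circuit: 8 × 6 × 8 = 384
  Thread blockage: 2 × 2 × 10 = 40
  Lubricant film drift: 2 × 10 × 5 = 100
  Shaft contamination: 8 × 7 × 5 = 280
  Membrane missing: 8 × 9 × 7 = 504
  Bearing fracture: 9 × 1 × 4 = 36
  Connector short circuit: 3 × 7 × 4 = 84
Sorted descending: 504, 384, 280, 100, 84, 40, 36.
The third-highest RPN is 280 (Shaft contamination).

280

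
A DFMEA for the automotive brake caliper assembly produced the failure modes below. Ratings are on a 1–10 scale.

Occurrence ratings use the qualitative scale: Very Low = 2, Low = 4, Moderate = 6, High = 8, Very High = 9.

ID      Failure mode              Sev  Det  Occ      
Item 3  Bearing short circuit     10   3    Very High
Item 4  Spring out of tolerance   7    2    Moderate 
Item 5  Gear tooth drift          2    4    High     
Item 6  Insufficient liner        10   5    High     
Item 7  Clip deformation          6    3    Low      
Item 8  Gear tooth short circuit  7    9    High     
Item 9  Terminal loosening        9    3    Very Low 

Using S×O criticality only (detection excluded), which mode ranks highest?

Criticality = Severity × Occurrence:
  Item 3: 10 × 9 = 90
  Item 4: 7 × 6 = 42
  Item 5: 2 × 8 = 16
  Item 6: 10 × 8 = 80
  Item 7: 6 × 4 = 24
  Item 8: 7 × 8 = 56
  Item 9: 9 × 2 = 18
Highest criticality is 90 → Item 3.

Item 3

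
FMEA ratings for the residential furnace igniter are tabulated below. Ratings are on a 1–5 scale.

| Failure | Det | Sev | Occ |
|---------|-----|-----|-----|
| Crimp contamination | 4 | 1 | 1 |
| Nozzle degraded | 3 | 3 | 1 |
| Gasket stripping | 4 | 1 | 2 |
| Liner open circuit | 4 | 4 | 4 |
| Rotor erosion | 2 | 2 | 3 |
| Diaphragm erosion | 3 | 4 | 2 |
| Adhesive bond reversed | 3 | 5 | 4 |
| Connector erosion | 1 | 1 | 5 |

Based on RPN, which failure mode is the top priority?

Liner open circuit

RPN = Severity × Occurrence × Detection:
  Crimp contamination: 1 × 1 × 4 = 4
  Nozzle degraded: 3 × 1 × 3 = 9
  Gasket stripping: 1 × 2 × 4 = 8
  Liner open circuit: 4 × 4 × 4 = 64
  Rotor erosion: 2 × 3 × 2 = 12
  Diaphragm erosion: 4 × 2 × 3 = 24
  Adhesive bond reversed: 5 × 4 × 3 = 60
  Connector erosion: 1 × 5 × 1 = 5
Highest RPN is 64 → Liner open circuit.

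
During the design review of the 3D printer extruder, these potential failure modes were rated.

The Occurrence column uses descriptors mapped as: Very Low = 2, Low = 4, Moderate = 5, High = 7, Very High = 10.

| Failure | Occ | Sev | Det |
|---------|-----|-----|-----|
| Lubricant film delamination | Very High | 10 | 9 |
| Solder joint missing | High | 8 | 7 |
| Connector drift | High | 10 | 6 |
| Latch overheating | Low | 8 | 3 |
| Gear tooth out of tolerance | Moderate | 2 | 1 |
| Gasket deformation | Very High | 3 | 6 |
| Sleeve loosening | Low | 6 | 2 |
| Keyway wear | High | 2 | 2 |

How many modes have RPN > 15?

7

RPN = Severity × Occurrence × Detection:
  Lubricant film delamination: 10 × 10 × 9 = 900
  Solder joint missing: 8 × 7 × 7 = 392
  Connector drift: 10 × 7 × 6 = 420
  Latch overheating: 8 × 4 × 3 = 96
  Gear tooth out of tolerance: 2 × 5 × 1 = 10
  Gasket deformation: 3 × 10 × 6 = 180
  Sleeve loosening: 6 × 4 × 2 = 48
  Keyway wear: 2 × 7 × 2 = 28
Modes with RPN > 15: Lubricant film delamination (900), Solder joint missing (392), Connector drift (420), Latch overheating (96), Gasket deformation (180), Sleeve loosening (48), Keyway wear (28) → 7.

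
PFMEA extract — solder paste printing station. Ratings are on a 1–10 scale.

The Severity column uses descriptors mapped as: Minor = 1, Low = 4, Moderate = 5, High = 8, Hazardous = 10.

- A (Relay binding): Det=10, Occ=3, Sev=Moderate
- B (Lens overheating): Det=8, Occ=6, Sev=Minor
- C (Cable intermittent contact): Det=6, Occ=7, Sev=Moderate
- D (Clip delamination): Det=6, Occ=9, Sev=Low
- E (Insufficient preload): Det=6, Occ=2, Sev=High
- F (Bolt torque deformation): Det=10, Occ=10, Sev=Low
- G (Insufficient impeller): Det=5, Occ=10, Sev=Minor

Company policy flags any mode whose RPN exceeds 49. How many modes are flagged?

6

RPN = Severity × Occurrence × Detection:
  A: 5 × 3 × 10 = 150
  B: 1 × 6 × 8 = 48
  C: 5 × 7 × 6 = 210
  D: 4 × 9 × 6 = 216
  E: 8 × 2 × 6 = 96
  F: 4 × 10 × 10 = 400
  G: 1 × 10 × 5 = 50
Modes with RPN > 49: A (150), C (210), D (216), E (96), F (400), G (50) → 6.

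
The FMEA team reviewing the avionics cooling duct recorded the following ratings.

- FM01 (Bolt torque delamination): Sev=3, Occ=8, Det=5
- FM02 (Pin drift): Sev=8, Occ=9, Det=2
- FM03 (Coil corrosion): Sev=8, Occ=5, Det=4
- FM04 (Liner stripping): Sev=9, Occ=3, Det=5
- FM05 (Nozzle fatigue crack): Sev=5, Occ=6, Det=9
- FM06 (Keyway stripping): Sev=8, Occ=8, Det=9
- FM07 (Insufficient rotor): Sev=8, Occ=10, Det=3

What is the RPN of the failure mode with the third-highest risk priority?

RPN = Severity × Occurrence × Detection:
  FM01: 3 × 8 × 5 = 120
  FM02: 8 × 9 × 2 = 144
  FM03: 8 × 5 × 4 = 160
  FM04: 9 × 3 × 5 = 135
  FM05: 5 × 6 × 9 = 270
  FM06: 8 × 8 × 9 = 576
  FM07: 8 × 10 × 3 = 240
Sorted descending: 576, 270, 240, 160, 144, 135, 120.
The third-highest RPN is 240 (FM07).

240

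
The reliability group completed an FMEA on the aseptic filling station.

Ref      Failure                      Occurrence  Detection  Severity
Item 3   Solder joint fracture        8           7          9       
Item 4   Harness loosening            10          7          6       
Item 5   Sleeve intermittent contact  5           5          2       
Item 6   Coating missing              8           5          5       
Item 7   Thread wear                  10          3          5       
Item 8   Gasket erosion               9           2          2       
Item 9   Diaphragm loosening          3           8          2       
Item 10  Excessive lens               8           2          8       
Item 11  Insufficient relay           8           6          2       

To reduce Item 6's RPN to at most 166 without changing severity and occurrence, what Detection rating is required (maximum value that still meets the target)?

4

Item 6: S=5, O=8, D=5 → current RPN = 200.
Fixed product = 40. Need 40 × D ≤ 166, so D ≤ 166/40 = 4.15.
Maximum integer Detection rating = 4 (gives RPN 160; D=5 would give 200 > 166).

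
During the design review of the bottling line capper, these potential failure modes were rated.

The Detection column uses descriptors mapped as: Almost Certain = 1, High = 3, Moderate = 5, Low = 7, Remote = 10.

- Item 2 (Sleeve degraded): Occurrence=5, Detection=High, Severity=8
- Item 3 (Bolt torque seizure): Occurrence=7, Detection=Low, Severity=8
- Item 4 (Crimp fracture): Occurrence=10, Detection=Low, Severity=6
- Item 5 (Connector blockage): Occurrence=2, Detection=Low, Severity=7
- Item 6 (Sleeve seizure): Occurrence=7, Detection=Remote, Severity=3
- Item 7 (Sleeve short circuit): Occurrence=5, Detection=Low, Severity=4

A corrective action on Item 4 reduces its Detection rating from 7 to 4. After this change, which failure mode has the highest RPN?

Item 3

RPN = Severity × Occurrence × Detection:
  Item 2: 8 × 5 × 3 = 120
  Item 3: 8 × 7 × 7 = 392
  Item 4: 6 × 10 × 7 = 420
  Item 5: 7 × 2 × 7 = 98
  Item 6: 3 × 7 × 10 = 210
  Item 7: 4 × 5 × 7 = 140
After action: Item 4 → 6 × 10 × 4 = 240.
Revised RPNs: Item 3=392, Item 4=240, Item 6=210, Item 7=140, Item 2=120, Item 5=98.
Highest is now Item 3 (392).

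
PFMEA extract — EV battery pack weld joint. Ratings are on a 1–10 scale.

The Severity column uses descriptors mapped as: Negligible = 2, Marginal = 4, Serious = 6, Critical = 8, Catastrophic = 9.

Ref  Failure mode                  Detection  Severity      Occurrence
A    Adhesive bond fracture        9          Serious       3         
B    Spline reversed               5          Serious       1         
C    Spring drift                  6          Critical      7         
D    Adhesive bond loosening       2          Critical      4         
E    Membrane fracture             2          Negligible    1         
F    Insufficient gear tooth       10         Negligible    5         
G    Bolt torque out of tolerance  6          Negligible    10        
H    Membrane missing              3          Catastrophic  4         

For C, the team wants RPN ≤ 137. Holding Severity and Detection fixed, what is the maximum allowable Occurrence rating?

C: S=8, O=7, D=6 → current RPN = 336.
Fixed product = 48. Need 48 × O ≤ 137, so O ≤ 137/48 = 2.85.
Maximum integer Occurrence rating = 2 (gives RPN 96; O=3 would give 144 > 137).

2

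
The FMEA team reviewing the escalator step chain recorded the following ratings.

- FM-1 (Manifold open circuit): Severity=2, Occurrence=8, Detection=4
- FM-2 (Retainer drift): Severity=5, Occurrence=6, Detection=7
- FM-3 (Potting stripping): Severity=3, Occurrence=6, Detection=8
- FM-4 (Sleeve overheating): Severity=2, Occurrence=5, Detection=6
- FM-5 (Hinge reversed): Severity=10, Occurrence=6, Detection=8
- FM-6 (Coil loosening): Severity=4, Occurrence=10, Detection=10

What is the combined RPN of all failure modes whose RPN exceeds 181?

1090

RPN = Severity × Occurrence × Detection:
  FM-1: 2 × 8 × 4 = 64
  FM-2: 5 × 6 × 7 = 210
  FM-3: 3 × 6 × 8 = 144
  FM-4: 2 × 5 × 6 = 60
  FM-5: 10 × 6 × 8 = 480
  FM-6: 4 × 10 × 10 = 400
RPN > 181: FM-2 (210), FM-5 (480), FM-6 (400).
Sum: 210 + 480 + 400 = 1090.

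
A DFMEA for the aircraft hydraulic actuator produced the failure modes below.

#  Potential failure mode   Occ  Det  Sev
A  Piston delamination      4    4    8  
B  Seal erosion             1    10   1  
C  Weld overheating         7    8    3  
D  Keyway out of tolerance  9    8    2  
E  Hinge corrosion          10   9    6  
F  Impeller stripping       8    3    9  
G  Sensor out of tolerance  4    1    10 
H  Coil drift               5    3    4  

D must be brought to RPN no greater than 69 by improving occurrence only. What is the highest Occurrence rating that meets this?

D: S=2, O=9, D=8 → current RPN = 144.
Fixed product = 16. Need 16 × O ≤ 69, so O ≤ 69/16 = 4.31.
Maximum integer Occurrence rating = 4 (gives RPN 64; O=5 would give 80 > 69).

4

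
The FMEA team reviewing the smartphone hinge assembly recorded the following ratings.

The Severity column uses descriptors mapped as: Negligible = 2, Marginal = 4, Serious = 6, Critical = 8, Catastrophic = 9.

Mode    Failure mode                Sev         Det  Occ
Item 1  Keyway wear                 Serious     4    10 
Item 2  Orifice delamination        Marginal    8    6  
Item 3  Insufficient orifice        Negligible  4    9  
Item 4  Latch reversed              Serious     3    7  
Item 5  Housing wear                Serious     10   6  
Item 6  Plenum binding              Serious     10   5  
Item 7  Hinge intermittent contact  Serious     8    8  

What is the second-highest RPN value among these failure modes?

RPN = Severity × Occurrence × Detection:
  Item 1: 6 × 10 × 4 = 240
  Item 2: 4 × 6 × 8 = 192
  Item 3: 2 × 9 × 4 = 72
  Item 4: 6 × 7 × 3 = 126
  Item 5: 6 × 6 × 10 = 360
  Item 6: 6 × 5 × 10 = 300
  Item 7: 6 × 8 × 8 = 384
Sorted descending: 384, 360, 300, 240, 192, 126, 72.
The second-highest RPN is 360 (Item 5).

360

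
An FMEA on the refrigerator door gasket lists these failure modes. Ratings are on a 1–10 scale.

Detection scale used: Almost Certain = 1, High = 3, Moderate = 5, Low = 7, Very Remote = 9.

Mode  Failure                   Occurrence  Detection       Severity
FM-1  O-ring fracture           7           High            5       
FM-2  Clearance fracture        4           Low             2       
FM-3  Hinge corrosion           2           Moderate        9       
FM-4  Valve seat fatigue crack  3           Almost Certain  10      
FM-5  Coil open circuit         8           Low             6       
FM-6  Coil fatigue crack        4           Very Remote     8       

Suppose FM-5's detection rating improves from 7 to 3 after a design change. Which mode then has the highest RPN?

FM-6

RPN = Severity × Occurrence × Detection:
  FM-1: 5 × 7 × 3 = 105
  FM-2: 2 × 4 × 7 = 56
  FM-3: 9 × 2 × 5 = 90
  FM-4: 10 × 3 × 1 = 30
  FM-5: 6 × 8 × 7 = 336
  FM-6: 8 × 4 × 9 = 288
After action: FM-5 → 6 × 8 × 3 = 144.
Revised RPNs: FM-6=288, FM-5=144, FM-1=105, FM-3=90, FM-2=56, FM-4=30.
Highest is now FM-6 (288).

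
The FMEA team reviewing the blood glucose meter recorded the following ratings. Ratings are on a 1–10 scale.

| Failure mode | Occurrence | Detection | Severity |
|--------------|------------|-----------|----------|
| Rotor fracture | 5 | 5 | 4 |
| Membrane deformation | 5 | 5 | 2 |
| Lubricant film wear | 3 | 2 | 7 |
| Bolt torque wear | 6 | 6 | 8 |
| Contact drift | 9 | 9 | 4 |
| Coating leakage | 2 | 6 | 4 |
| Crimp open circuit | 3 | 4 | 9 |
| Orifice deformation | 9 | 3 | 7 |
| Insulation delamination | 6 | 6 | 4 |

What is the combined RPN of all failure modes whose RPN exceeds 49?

RPN = Severity × Occurrence × Detection:
  Rotor fracture: 4 × 5 × 5 = 100
  Membrane deformation: 2 × 5 × 5 = 50
  Lubricant film wear: 7 × 3 × 2 = 42
  Bolt torque wear: 8 × 6 × 6 = 288
  Contact drift: 4 × 9 × 9 = 324
  Coating leakage: 4 × 2 × 6 = 48
  Crimp open circuit: 9 × 3 × 4 = 108
  Orifice deformation: 7 × 9 × 3 = 189
  Insulation delamination: 4 × 6 × 6 = 144
RPN > 49: Rotor fracture (100), Membrane deformation (50), Bolt torque wear (288), Contact drift (324), Crimp open circuit (108), Orifice deformation (189), Insulation delamination (144).
Sum: 100 + 50 + 288 + 324 + 108 + 189 + 144 = 1203.

1203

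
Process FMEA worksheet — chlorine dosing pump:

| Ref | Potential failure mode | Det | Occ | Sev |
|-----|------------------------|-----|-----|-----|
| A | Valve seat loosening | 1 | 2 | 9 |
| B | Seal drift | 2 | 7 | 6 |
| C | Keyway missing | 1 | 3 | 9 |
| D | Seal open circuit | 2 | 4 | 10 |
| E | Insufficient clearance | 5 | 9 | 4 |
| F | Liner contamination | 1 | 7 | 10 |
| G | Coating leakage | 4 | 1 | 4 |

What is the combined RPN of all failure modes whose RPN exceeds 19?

RPN = Severity × Occurrence × Detection:
  A: 9 × 2 × 1 = 18
  B: 6 × 7 × 2 = 84
  C: 9 × 3 × 1 = 27
  D: 10 × 4 × 2 = 80
  E: 4 × 9 × 5 = 180
  F: 10 × 7 × 1 = 70
  G: 4 × 1 × 4 = 16
RPN > 19: B (84), C (27), D (80), E (180), F (70).
Sum: 84 + 27 + 80 + 180 + 70 = 441.

441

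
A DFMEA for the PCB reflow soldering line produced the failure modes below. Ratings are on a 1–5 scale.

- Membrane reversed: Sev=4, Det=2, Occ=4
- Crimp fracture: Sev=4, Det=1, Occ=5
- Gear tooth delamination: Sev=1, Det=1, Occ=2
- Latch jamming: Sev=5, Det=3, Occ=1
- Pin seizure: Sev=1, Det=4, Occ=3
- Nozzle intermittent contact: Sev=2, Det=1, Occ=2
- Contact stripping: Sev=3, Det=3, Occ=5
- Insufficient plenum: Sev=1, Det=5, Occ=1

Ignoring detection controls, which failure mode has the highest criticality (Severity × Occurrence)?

Criticality = Severity × Occurrence:
  Membrane reversed: 4 × 4 = 16
  Crimp fracture: 4 × 5 = 20
  Gear tooth delamination: 1 × 2 = 2
  Latch jamming: 5 × 1 = 5
  Pin seizure: 1 × 3 = 3
  Nozzle intermittent contact: 2 × 2 = 4
  Contact stripping: 3 × 5 = 15
  Insufficient plenum: 1 × 1 = 1
Highest criticality is 20 → Crimp fracture.

Crimp fracture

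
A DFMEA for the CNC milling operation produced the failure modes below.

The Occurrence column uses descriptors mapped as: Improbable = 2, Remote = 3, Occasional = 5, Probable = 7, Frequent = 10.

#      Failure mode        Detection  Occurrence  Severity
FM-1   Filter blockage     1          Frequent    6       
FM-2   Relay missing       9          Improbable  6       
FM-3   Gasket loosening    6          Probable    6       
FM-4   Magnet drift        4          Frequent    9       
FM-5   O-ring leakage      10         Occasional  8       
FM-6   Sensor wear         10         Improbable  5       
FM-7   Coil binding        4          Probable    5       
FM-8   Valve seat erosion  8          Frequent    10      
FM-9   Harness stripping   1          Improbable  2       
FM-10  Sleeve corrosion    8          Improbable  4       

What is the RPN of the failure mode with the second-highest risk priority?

400

RPN = Severity × Occurrence × Detection:
  FM-1: 6 × 10 × 1 = 60
  FM-2: 6 × 2 × 9 = 108
  FM-3: 6 × 7 × 6 = 252
  FM-4: 9 × 10 × 4 = 360
  FM-5: 8 × 5 × 10 = 400
  FM-6: 5 × 2 × 10 = 100
  FM-7: 5 × 7 × 4 = 140
  FM-8: 10 × 10 × 8 = 800
  FM-9: 2 × 2 × 1 = 4
  FM-10: 4 × 2 × 8 = 64
Sorted descending: 800, 400, 360, 252, 140, 108, 100, 64, 60, 4.
The second-highest RPN is 400 (FM-5).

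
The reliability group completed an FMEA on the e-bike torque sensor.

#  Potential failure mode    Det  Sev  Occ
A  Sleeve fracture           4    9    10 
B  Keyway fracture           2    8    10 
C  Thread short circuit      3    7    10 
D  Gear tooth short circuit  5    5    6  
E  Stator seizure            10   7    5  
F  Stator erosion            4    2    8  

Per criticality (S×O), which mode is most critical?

Criticality = Severity × Occurrence:
  A: 9 × 10 = 90
  B: 8 × 10 = 80
  C: 7 × 10 = 70
  D: 5 × 6 = 30
  E: 7 × 5 = 35
  F: 2 × 8 = 16
Highest criticality is 90 → A.

A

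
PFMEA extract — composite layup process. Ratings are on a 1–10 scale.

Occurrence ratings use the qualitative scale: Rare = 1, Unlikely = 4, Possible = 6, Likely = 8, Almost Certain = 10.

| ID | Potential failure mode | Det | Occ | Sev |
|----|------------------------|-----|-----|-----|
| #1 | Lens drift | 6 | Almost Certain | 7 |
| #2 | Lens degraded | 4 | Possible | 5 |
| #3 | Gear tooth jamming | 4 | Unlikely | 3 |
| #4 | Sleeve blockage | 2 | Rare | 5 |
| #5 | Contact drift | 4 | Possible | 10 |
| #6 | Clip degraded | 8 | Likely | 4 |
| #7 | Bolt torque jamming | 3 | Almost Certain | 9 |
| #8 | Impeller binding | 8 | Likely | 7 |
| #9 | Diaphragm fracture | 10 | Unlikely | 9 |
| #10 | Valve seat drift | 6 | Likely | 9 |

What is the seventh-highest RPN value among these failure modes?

RPN = Severity × Occurrence × Detection:
  #1: 7 × 10 × 6 = 420
  #2: 5 × 6 × 4 = 120
  #3: 3 × 4 × 4 = 48
  #4: 5 × 1 × 2 = 10
  #5: 10 × 6 × 4 = 240
  #6: 4 × 8 × 8 = 256
  #7: 9 × 10 × 3 = 270
  #8: 7 × 8 × 8 = 448
  #9: 9 × 4 × 10 = 360
  #10: 9 × 8 × 6 = 432
Sorted descending: 448, 432, 420, 360, 270, 256, 240, 120, 48, 10.
The seventh-highest RPN is 240 (#5).

240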